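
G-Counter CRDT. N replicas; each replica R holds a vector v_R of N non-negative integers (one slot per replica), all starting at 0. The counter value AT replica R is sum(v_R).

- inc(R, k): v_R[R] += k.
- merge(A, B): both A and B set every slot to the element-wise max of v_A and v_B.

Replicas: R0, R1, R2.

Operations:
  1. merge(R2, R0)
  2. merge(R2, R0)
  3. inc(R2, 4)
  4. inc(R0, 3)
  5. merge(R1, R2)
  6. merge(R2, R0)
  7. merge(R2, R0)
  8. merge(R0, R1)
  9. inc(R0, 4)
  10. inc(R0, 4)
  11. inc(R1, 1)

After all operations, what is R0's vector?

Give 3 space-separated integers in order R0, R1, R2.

Answer: 11 0 4

Derivation:
Op 1: merge R2<->R0 -> R2=(0,0,0) R0=(0,0,0)
Op 2: merge R2<->R0 -> R2=(0,0,0) R0=(0,0,0)
Op 3: inc R2 by 4 -> R2=(0,0,4) value=4
Op 4: inc R0 by 3 -> R0=(3,0,0) value=3
Op 5: merge R1<->R2 -> R1=(0,0,4) R2=(0,0,4)
Op 6: merge R2<->R0 -> R2=(3,0,4) R0=(3,0,4)
Op 7: merge R2<->R0 -> R2=(3,0,4) R0=(3,0,4)
Op 8: merge R0<->R1 -> R0=(3,0,4) R1=(3,0,4)
Op 9: inc R0 by 4 -> R0=(7,0,4) value=11
Op 10: inc R0 by 4 -> R0=(11,0,4) value=15
Op 11: inc R1 by 1 -> R1=(3,1,4) value=8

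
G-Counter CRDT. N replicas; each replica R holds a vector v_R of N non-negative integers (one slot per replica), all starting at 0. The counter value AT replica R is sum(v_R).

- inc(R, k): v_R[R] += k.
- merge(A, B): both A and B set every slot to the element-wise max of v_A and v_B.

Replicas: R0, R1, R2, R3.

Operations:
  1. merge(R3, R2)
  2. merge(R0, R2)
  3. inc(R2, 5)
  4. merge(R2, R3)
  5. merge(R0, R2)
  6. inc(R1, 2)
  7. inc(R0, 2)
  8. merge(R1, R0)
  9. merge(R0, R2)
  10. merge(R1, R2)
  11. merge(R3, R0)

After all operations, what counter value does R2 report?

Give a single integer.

Answer: 9

Derivation:
Op 1: merge R3<->R2 -> R3=(0,0,0,0) R2=(0,0,0,0)
Op 2: merge R0<->R2 -> R0=(0,0,0,0) R2=(0,0,0,0)
Op 3: inc R2 by 5 -> R2=(0,0,5,0) value=5
Op 4: merge R2<->R3 -> R2=(0,0,5,0) R3=(0,0,5,0)
Op 5: merge R0<->R2 -> R0=(0,0,5,0) R2=(0,0,5,0)
Op 6: inc R1 by 2 -> R1=(0,2,0,0) value=2
Op 7: inc R0 by 2 -> R0=(2,0,5,0) value=7
Op 8: merge R1<->R0 -> R1=(2,2,5,0) R0=(2,2,5,0)
Op 9: merge R0<->R2 -> R0=(2,2,5,0) R2=(2,2,5,0)
Op 10: merge R1<->R2 -> R1=(2,2,5,0) R2=(2,2,5,0)
Op 11: merge R3<->R0 -> R3=(2,2,5,0) R0=(2,2,5,0)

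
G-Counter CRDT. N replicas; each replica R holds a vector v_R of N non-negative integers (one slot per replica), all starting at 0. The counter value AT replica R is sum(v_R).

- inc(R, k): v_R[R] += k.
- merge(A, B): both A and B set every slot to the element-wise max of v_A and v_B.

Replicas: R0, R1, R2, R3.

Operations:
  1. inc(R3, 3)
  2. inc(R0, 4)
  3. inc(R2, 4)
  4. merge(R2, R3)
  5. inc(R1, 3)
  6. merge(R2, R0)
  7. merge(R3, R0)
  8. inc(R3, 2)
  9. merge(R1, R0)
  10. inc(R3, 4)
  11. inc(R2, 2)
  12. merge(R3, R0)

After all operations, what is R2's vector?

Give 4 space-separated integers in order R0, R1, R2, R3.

Answer: 4 0 6 3

Derivation:
Op 1: inc R3 by 3 -> R3=(0,0,0,3) value=3
Op 2: inc R0 by 4 -> R0=(4,0,0,0) value=4
Op 3: inc R2 by 4 -> R2=(0,0,4,0) value=4
Op 4: merge R2<->R3 -> R2=(0,0,4,3) R3=(0,0,4,3)
Op 5: inc R1 by 3 -> R1=(0,3,0,0) value=3
Op 6: merge R2<->R0 -> R2=(4,0,4,3) R0=(4,0,4,3)
Op 7: merge R3<->R0 -> R3=(4,0,4,3) R0=(4,0,4,3)
Op 8: inc R3 by 2 -> R3=(4,0,4,5) value=13
Op 9: merge R1<->R0 -> R1=(4,3,4,3) R0=(4,3,4,3)
Op 10: inc R3 by 4 -> R3=(4,0,4,9) value=17
Op 11: inc R2 by 2 -> R2=(4,0,6,3) value=13
Op 12: merge R3<->R0 -> R3=(4,3,4,9) R0=(4,3,4,9)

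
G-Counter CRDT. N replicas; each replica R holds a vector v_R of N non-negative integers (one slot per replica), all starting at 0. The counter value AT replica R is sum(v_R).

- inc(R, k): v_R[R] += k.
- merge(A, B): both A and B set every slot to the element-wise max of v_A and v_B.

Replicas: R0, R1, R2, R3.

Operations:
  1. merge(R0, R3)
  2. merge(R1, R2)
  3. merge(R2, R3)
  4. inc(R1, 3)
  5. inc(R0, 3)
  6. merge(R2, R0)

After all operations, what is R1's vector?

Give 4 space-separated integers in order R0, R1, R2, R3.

Op 1: merge R0<->R3 -> R0=(0,0,0,0) R3=(0,0,0,0)
Op 2: merge R1<->R2 -> R1=(0,0,0,0) R2=(0,0,0,0)
Op 3: merge R2<->R3 -> R2=(0,0,0,0) R3=(0,0,0,0)
Op 4: inc R1 by 3 -> R1=(0,3,0,0) value=3
Op 5: inc R0 by 3 -> R0=(3,0,0,0) value=3
Op 6: merge R2<->R0 -> R2=(3,0,0,0) R0=(3,0,0,0)

Answer: 0 3 0 0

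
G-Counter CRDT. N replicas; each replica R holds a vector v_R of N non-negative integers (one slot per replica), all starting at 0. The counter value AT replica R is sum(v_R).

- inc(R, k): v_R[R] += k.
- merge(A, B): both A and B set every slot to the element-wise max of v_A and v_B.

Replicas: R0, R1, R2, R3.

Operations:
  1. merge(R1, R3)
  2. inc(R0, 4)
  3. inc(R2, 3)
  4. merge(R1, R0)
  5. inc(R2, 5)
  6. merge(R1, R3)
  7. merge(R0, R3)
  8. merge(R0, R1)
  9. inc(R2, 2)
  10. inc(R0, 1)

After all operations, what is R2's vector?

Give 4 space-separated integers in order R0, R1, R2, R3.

Answer: 0 0 10 0

Derivation:
Op 1: merge R1<->R3 -> R1=(0,0,0,0) R3=(0,0,0,0)
Op 2: inc R0 by 4 -> R0=(4,0,0,0) value=4
Op 3: inc R2 by 3 -> R2=(0,0,3,0) value=3
Op 4: merge R1<->R0 -> R1=(4,0,0,0) R0=(4,0,0,0)
Op 5: inc R2 by 5 -> R2=(0,0,8,0) value=8
Op 6: merge R1<->R3 -> R1=(4,0,0,0) R3=(4,0,0,0)
Op 7: merge R0<->R3 -> R0=(4,0,0,0) R3=(4,0,0,0)
Op 8: merge R0<->R1 -> R0=(4,0,0,0) R1=(4,0,0,0)
Op 9: inc R2 by 2 -> R2=(0,0,10,0) value=10
Op 10: inc R0 by 1 -> R0=(5,0,0,0) value=5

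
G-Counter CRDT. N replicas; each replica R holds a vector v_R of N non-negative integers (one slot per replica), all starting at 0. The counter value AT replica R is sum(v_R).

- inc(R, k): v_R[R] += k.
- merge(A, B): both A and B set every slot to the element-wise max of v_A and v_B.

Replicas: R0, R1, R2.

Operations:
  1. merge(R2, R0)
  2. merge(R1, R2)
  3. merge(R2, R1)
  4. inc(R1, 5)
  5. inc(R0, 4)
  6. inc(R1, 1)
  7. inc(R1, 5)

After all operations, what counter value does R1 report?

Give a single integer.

Answer: 11

Derivation:
Op 1: merge R2<->R0 -> R2=(0,0,0) R0=(0,0,0)
Op 2: merge R1<->R2 -> R1=(0,0,0) R2=(0,0,0)
Op 3: merge R2<->R1 -> R2=(0,0,0) R1=(0,0,0)
Op 4: inc R1 by 5 -> R1=(0,5,0) value=5
Op 5: inc R0 by 4 -> R0=(4,0,0) value=4
Op 6: inc R1 by 1 -> R1=(0,6,0) value=6
Op 7: inc R1 by 5 -> R1=(0,11,0) value=11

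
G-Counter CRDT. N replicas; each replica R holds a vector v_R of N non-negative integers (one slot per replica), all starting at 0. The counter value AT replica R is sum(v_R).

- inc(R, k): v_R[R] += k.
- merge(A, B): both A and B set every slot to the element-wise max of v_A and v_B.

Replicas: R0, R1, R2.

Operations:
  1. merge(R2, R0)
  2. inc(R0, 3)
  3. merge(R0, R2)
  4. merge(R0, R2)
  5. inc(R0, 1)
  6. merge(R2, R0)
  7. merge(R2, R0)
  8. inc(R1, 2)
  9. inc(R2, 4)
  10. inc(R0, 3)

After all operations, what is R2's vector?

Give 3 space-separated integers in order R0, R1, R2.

Answer: 4 0 4

Derivation:
Op 1: merge R2<->R0 -> R2=(0,0,0) R0=(0,0,0)
Op 2: inc R0 by 3 -> R0=(3,0,0) value=3
Op 3: merge R0<->R2 -> R0=(3,0,0) R2=(3,0,0)
Op 4: merge R0<->R2 -> R0=(3,0,0) R2=(3,0,0)
Op 5: inc R0 by 1 -> R0=(4,0,0) value=4
Op 6: merge R2<->R0 -> R2=(4,0,0) R0=(4,0,0)
Op 7: merge R2<->R0 -> R2=(4,0,0) R0=(4,0,0)
Op 8: inc R1 by 2 -> R1=(0,2,0) value=2
Op 9: inc R2 by 4 -> R2=(4,0,4) value=8
Op 10: inc R0 by 3 -> R0=(7,0,0) value=7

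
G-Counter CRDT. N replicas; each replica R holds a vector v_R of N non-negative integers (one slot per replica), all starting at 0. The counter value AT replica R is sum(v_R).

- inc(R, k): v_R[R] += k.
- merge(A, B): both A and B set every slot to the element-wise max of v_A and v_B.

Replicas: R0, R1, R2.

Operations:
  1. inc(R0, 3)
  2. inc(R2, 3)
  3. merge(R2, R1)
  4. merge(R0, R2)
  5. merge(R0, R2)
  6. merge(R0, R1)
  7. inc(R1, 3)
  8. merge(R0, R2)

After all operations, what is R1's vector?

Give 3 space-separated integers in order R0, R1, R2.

Answer: 3 3 3

Derivation:
Op 1: inc R0 by 3 -> R0=(3,0,0) value=3
Op 2: inc R2 by 3 -> R2=(0,0,3) value=3
Op 3: merge R2<->R1 -> R2=(0,0,3) R1=(0,0,3)
Op 4: merge R0<->R2 -> R0=(3,0,3) R2=(3,0,3)
Op 5: merge R0<->R2 -> R0=(3,0,3) R2=(3,0,3)
Op 6: merge R0<->R1 -> R0=(3,0,3) R1=(3,0,3)
Op 7: inc R1 by 3 -> R1=(3,3,3) value=9
Op 8: merge R0<->R2 -> R0=(3,0,3) R2=(3,0,3)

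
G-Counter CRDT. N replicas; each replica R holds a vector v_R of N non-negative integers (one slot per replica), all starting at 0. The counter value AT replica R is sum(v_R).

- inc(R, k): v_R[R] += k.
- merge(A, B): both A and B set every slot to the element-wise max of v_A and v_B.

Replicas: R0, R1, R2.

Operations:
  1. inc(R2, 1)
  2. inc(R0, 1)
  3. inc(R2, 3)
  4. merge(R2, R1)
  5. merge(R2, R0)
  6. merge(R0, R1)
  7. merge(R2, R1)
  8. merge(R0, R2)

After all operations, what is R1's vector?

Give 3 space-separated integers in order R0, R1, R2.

Answer: 1 0 4

Derivation:
Op 1: inc R2 by 1 -> R2=(0,0,1) value=1
Op 2: inc R0 by 1 -> R0=(1,0,0) value=1
Op 3: inc R2 by 3 -> R2=(0,0,4) value=4
Op 4: merge R2<->R1 -> R2=(0,0,4) R1=(0,0,4)
Op 5: merge R2<->R0 -> R2=(1,0,4) R0=(1,0,4)
Op 6: merge R0<->R1 -> R0=(1,0,4) R1=(1,0,4)
Op 7: merge R2<->R1 -> R2=(1,0,4) R1=(1,0,4)
Op 8: merge R0<->R2 -> R0=(1,0,4) R2=(1,0,4)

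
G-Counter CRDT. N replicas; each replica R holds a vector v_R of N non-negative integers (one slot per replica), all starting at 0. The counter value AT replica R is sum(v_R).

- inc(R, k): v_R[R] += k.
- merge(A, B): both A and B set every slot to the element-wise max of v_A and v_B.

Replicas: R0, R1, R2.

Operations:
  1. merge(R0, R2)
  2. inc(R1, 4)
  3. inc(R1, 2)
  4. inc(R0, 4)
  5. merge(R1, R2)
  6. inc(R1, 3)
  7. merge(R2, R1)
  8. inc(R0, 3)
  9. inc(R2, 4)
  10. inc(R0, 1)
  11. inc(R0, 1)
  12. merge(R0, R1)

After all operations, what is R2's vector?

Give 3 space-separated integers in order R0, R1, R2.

Answer: 0 9 4

Derivation:
Op 1: merge R0<->R2 -> R0=(0,0,0) R2=(0,0,0)
Op 2: inc R1 by 4 -> R1=(0,4,0) value=4
Op 3: inc R1 by 2 -> R1=(0,6,0) value=6
Op 4: inc R0 by 4 -> R0=(4,0,0) value=4
Op 5: merge R1<->R2 -> R1=(0,6,0) R2=(0,6,0)
Op 6: inc R1 by 3 -> R1=(0,9,0) value=9
Op 7: merge R2<->R1 -> R2=(0,9,0) R1=(0,9,0)
Op 8: inc R0 by 3 -> R0=(7,0,0) value=7
Op 9: inc R2 by 4 -> R2=(0,9,4) value=13
Op 10: inc R0 by 1 -> R0=(8,0,0) value=8
Op 11: inc R0 by 1 -> R0=(9,0,0) value=9
Op 12: merge R0<->R1 -> R0=(9,9,0) R1=(9,9,0)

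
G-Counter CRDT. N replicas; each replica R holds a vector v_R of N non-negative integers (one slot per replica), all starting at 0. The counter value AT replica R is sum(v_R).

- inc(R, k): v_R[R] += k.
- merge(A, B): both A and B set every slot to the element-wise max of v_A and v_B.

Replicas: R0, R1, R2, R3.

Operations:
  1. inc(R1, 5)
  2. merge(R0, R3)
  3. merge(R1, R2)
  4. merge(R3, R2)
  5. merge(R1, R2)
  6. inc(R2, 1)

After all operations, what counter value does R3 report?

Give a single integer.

Op 1: inc R1 by 5 -> R1=(0,5,0,0) value=5
Op 2: merge R0<->R3 -> R0=(0,0,0,0) R3=(0,0,0,0)
Op 3: merge R1<->R2 -> R1=(0,5,0,0) R2=(0,5,0,0)
Op 4: merge R3<->R2 -> R3=(0,5,0,0) R2=(0,5,0,0)
Op 5: merge R1<->R2 -> R1=(0,5,0,0) R2=(0,5,0,0)
Op 6: inc R2 by 1 -> R2=(0,5,1,0) value=6

Answer: 5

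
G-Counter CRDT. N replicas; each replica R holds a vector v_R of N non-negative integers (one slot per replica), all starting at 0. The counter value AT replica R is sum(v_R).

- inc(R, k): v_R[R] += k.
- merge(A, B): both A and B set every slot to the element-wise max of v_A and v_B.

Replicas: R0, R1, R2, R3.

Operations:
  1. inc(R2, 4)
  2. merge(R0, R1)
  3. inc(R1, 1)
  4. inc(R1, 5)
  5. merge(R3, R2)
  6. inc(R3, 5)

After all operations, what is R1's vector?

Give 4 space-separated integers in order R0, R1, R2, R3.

Op 1: inc R2 by 4 -> R2=(0,0,4,0) value=4
Op 2: merge R0<->R1 -> R0=(0,0,0,0) R1=(0,0,0,0)
Op 3: inc R1 by 1 -> R1=(0,1,0,0) value=1
Op 4: inc R1 by 5 -> R1=(0,6,0,0) value=6
Op 5: merge R3<->R2 -> R3=(0,0,4,0) R2=(0,0,4,0)
Op 6: inc R3 by 5 -> R3=(0,0,4,5) value=9

Answer: 0 6 0 0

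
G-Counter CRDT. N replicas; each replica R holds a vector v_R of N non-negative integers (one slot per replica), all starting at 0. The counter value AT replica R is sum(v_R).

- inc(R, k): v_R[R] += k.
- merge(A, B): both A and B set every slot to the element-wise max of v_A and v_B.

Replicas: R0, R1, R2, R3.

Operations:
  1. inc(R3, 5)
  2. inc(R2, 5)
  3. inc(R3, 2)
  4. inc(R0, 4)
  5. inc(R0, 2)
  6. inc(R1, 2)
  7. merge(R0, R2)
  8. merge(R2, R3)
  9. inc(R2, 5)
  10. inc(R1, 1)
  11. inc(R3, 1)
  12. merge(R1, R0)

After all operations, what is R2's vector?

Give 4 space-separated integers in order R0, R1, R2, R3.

Answer: 6 0 10 7

Derivation:
Op 1: inc R3 by 5 -> R3=(0,0,0,5) value=5
Op 2: inc R2 by 5 -> R2=(0,0,5,0) value=5
Op 3: inc R3 by 2 -> R3=(0,0,0,7) value=7
Op 4: inc R0 by 4 -> R0=(4,0,0,0) value=4
Op 5: inc R0 by 2 -> R0=(6,0,0,0) value=6
Op 6: inc R1 by 2 -> R1=(0,2,0,0) value=2
Op 7: merge R0<->R2 -> R0=(6,0,5,0) R2=(6,0,5,0)
Op 8: merge R2<->R3 -> R2=(6,0,5,7) R3=(6,0,5,7)
Op 9: inc R2 by 5 -> R2=(6,0,10,7) value=23
Op 10: inc R1 by 1 -> R1=(0,3,0,0) value=3
Op 11: inc R3 by 1 -> R3=(6,0,5,8) value=19
Op 12: merge R1<->R0 -> R1=(6,3,5,0) R0=(6,3,5,0)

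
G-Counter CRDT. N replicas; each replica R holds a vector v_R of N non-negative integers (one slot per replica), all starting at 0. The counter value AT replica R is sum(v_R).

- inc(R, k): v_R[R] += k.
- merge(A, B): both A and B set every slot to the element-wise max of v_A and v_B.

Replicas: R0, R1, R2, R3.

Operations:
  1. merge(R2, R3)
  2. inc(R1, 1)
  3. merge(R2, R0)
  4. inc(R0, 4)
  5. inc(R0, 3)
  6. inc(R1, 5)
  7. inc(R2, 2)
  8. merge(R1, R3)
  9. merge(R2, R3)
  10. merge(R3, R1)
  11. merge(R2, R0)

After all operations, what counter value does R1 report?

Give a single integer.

Answer: 8

Derivation:
Op 1: merge R2<->R3 -> R2=(0,0,0,0) R3=(0,0,0,0)
Op 2: inc R1 by 1 -> R1=(0,1,0,0) value=1
Op 3: merge R2<->R0 -> R2=(0,0,0,0) R0=(0,0,0,0)
Op 4: inc R0 by 4 -> R0=(4,0,0,0) value=4
Op 5: inc R0 by 3 -> R0=(7,0,0,0) value=7
Op 6: inc R1 by 5 -> R1=(0,6,0,0) value=6
Op 7: inc R2 by 2 -> R2=(0,0,2,0) value=2
Op 8: merge R1<->R3 -> R1=(0,6,0,0) R3=(0,6,0,0)
Op 9: merge R2<->R3 -> R2=(0,6,2,0) R3=(0,6,2,0)
Op 10: merge R3<->R1 -> R3=(0,6,2,0) R1=(0,6,2,0)
Op 11: merge R2<->R0 -> R2=(7,6,2,0) R0=(7,6,2,0)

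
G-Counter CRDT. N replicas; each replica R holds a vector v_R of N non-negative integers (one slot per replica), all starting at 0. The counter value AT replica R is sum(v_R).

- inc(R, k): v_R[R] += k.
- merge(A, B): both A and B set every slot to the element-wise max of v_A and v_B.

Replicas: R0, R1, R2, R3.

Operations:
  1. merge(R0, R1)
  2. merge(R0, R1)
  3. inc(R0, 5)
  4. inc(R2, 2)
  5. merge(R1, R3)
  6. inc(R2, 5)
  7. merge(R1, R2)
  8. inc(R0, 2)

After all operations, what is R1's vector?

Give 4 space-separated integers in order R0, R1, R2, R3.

Op 1: merge R0<->R1 -> R0=(0,0,0,0) R1=(0,0,0,0)
Op 2: merge R0<->R1 -> R0=(0,0,0,0) R1=(0,0,0,0)
Op 3: inc R0 by 5 -> R0=(5,0,0,0) value=5
Op 4: inc R2 by 2 -> R2=(0,0,2,0) value=2
Op 5: merge R1<->R3 -> R1=(0,0,0,0) R3=(0,0,0,0)
Op 6: inc R2 by 5 -> R2=(0,0,7,0) value=7
Op 7: merge R1<->R2 -> R1=(0,0,7,0) R2=(0,0,7,0)
Op 8: inc R0 by 2 -> R0=(7,0,0,0) value=7

Answer: 0 0 7 0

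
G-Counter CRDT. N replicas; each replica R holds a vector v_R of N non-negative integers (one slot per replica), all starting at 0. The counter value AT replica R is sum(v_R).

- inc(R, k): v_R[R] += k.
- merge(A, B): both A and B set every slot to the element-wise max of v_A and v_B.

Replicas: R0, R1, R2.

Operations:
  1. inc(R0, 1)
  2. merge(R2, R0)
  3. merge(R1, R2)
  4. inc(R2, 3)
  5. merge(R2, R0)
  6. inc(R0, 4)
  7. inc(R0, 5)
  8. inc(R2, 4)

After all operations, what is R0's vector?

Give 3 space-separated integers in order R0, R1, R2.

Answer: 10 0 3

Derivation:
Op 1: inc R0 by 1 -> R0=(1,0,0) value=1
Op 2: merge R2<->R0 -> R2=(1,0,0) R0=(1,0,0)
Op 3: merge R1<->R2 -> R1=(1,0,0) R2=(1,0,0)
Op 4: inc R2 by 3 -> R2=(1,0,3) value=4
Op 5: merge R2<->R0 -> R2=(1,0,3) R0=(1,0,3)
Op 6: inc R0 by 4 -> R0=(5,0,3) value=8
Op 7: inc R0 by 5 -> R0=(10,0,3) value=13
Op 8: inc R2 by 4 -> R2=(1,0,7) value=8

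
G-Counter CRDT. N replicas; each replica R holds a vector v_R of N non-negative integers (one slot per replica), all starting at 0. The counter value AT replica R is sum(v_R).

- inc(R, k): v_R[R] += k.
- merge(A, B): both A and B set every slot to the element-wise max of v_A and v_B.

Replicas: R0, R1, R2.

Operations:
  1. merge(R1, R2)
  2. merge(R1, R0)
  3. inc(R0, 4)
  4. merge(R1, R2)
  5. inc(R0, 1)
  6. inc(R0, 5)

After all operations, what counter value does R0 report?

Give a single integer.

Answer: 10

Derivation:
Op 1: merge R1<->R2 -> R1=(0,0,0) R2=(0,0,0)
Op 2: merge R1<->R0 -> R1=(0,0,0) R0=(0,0,0)
Op 3: inc R0 by 4 -> R0=(4,0,0) value=4
Op 4: merge R1<->R2 -> R1=(0,0,0) R2=(0,0,0)
Op 5: inc R0 by 1 -> R0=(5,0,0) value=5
Op 6: inc R0 by 5 -> R0=(10,0,0) value=10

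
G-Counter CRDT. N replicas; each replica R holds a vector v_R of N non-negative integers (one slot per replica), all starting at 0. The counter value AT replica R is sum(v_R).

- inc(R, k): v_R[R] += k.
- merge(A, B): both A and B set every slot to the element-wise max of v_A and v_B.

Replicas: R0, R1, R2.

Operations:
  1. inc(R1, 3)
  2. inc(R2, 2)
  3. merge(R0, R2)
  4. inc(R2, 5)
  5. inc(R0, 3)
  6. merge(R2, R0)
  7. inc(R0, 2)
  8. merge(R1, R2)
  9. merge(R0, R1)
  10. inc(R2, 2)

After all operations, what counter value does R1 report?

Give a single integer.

Op 1: inc R1 by 3 -> R1=(0,3,0) value=3
Op 2: inc R2 by 2 -> R2=(0,0,2) value=2
Op 3: merge R0<->R2 -> R0=(0,0,2) R2=(0,0,2)
Op 4: inc R2 by 5 -> R2=(0,0,7) value=7
Op 5: inc R0 by 3 -> R0=(3,0,2) value=5
Op 6: merge R2<->R0 -> R2=(3,0,7) R0=(3,0,7)
Op 7: inc R0 by 2 -> R0=(5,0,7) value=12
Op 8: merge R1<->R2 -> R1=(3,3,7) R2=(3,3,7)
Op 9: merge R0<->R1 -> R0=(5,3,7) R1=(5,3,7)
Op 10: inc R2 by 2 -> R2=(3,3,9) value=15

Answer: 15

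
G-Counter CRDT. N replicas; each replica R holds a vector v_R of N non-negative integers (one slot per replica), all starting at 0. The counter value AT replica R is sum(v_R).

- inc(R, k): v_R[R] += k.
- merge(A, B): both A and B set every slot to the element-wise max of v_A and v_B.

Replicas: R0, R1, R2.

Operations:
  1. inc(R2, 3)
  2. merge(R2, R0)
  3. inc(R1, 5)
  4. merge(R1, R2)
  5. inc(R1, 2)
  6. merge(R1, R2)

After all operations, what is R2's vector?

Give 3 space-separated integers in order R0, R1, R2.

Op 1: inc R2 by 3 -> R2=(0,0,3) value=3
Op 2: merge R2<->R0 -> R2=(0,0,3) R0=(0,0,3)
Op 3: inc R1 by 5 -> R1=(0,5,0) value=5
Op 4: merge R1<->R2 -> R1=(0,5,3) R2=(0,5,3)
Op 5: inc R1 by 2 -> R1=(0,7,3) value=10
Op 6: merge R1<->R2 -> R1=(0,7,3) R2=(0,7,3)

Answer: 0 7 3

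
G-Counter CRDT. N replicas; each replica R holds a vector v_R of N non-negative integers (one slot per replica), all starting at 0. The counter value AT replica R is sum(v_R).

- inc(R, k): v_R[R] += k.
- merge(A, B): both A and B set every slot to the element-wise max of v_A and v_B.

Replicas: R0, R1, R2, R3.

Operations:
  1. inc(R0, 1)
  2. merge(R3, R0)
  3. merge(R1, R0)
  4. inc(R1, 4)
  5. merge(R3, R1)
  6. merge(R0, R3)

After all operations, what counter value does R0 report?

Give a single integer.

Op 1: inc R0 by 1 -> R0=(1,0,0,0) value=1
Op 2: merge R3<->R0 -> R3=(1,0,0,0) R0=(1,0,0,0)
Op 3: merge R1<->R0 -> R1=(1,0,0,0) R0=(1,0,0,0)
Op 4: inc R1 by 4 -> R1=(1,4,0,0) value=5
Op 5: merge R3<->R1 -> R3=(1,4,0,0) R1=(1,4,0,0)
Op 6: merge R0<->R3 -> R0=(1,4,0,0) R3=(1,4,0,0)

Answer: 5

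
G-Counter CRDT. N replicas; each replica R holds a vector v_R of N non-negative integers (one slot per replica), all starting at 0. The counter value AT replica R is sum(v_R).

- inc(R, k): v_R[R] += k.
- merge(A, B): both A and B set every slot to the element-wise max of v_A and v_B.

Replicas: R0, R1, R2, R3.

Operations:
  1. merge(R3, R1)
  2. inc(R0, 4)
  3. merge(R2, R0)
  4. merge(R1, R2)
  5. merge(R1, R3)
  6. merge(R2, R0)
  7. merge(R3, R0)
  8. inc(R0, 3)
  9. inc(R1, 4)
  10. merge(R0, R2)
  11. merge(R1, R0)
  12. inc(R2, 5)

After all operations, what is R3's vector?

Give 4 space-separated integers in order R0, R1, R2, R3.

Op 1: merge R3<->R1 -> R3=(0,0,0,0) R1=(0,0,0,0)
Op 2: inc R0 by 4 -> R0=(4,0,0,0) value=4
Op 3: merge R2<->R0 -> R2=(4,0,0,0) R0=(4,0,0,0)
Op 4: merge R1<->R2 -> R1=(4,0,0,0) R2=(4,0,0,0)
Op 5: merge R1<->R3 -> R1=(4,0,0,0) R3=(4,0,0,0)
Op 6: merge R2<->R0 -> R2=(4,0,0,0) R0=(4,0,0,0)
Op 7: merge R3<->R0 -> R3=(4,0,0,0) R0=(4,0,0,0)
Op 8: inc R0 by 3 -> R0=(7,0,0,0) value=7
Op 9: inc R1 by 4 -> R1=(4,4,0,0) value=8
Op 10: merge R0<->R2 -> R0=(7,0,0,0) R2=(7,0,0,0)
Op 11: merge R1<->R0 -> R1=(7,4,0,0) R0=(7,4,0,0)
Op 12: inc R2 by 5 -> R2=(7,0,5,0) value=12

Answer: 4 0 0 0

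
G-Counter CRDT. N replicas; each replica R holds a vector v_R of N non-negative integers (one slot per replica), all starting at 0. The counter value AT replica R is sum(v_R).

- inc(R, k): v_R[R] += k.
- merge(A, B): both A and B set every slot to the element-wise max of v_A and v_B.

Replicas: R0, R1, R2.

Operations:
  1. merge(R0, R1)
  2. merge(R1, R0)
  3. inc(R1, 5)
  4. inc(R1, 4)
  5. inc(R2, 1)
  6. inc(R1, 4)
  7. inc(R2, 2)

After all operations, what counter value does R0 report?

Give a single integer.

Op 1: merge R0<->R1 -> R0=(0,0,0) R1=(0,0,0)
Op 2: merge R1<->R0 -> R1=(0,0,0) R0=(0,0,0)
Op 3: inc R1 by 5 -> R1=(0,5,0) value=5
Op 4: inc R1 by 4 -> R1=(0,9,0) value=9
Op 5: inc R2 by 1 -> R2=(0,0,1) value=1
Op 6: inc R1 by 4 -> R1=(0,13,0) value=13
Op 7: inc R2 by 2 -> R2=(0,0,3) value=3

Answer: 0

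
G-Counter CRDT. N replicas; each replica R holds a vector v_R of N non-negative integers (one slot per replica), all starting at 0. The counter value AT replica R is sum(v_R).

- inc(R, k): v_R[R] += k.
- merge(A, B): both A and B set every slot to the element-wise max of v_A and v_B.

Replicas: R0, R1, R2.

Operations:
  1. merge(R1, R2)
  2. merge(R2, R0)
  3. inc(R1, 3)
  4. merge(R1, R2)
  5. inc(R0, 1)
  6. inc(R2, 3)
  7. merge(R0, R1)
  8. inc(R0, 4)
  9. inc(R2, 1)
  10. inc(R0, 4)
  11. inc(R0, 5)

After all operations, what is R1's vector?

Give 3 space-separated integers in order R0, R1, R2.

Answer: 1 3 0

Derivation:
Op 1: merge R1<->R2 -> R1=(0,0,0) R2=(0,0,0)
Op 2: merge R2<->R0 -> R2=(0,0,0) R0=(0,0,0)
Op 3: inc R1 by 3 -> R1=(0,3,0) value=3
Op 4: merge R1<->R2 -> R1=(0,3,0) R2=(0,3,0)
Op 5: inc R0 by 1 -> R0=(1,0,0) value=1
Op 6: inc R2 by 3 -> R2=(0,3,3) value=6
Op 7: merge R0<->R1 -> R0=(1,3,0) R1=(1,3,0)
Op 8: inc R0 by 4 -> R0=(5,3,0) value=8
Op 9: inc R2 by 1 -> R2=(0,3,4) value=7
Op 10: inc R0 by 4 -> R0=(9,3,0) value=12
Op 11: inc R0 by 5 -> R0=(14,3,0) value=17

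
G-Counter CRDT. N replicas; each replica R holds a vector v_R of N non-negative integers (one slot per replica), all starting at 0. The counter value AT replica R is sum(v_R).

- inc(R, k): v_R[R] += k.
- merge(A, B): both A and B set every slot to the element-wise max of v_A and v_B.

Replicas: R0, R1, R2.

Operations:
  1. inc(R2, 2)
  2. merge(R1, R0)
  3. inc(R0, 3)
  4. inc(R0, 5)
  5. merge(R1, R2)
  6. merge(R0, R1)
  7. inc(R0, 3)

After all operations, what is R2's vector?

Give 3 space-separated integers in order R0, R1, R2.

Op 1: inc R2 by 2 -> R2=(0,0,2) value=2
Op 2: merge R1<->R0 -> R1=(0,0,0) R0=(0,0,0)
Op 3: inc R0 by 3 -> R0=(3,0,0) value=3
Op 4: inc R0 by 5 -> R0=(8,0,0) value=8
Op 5: merge R1<->R2 -> R1=(0,0,2) R2=(0,0,2)
Op 6: merge R0<->R1 -> R0=(8,0,2) R1=(8,0,2)
Op 7: inc R0 by 3 -> R0=(11,0,2) value=13

Answer: 0 0 2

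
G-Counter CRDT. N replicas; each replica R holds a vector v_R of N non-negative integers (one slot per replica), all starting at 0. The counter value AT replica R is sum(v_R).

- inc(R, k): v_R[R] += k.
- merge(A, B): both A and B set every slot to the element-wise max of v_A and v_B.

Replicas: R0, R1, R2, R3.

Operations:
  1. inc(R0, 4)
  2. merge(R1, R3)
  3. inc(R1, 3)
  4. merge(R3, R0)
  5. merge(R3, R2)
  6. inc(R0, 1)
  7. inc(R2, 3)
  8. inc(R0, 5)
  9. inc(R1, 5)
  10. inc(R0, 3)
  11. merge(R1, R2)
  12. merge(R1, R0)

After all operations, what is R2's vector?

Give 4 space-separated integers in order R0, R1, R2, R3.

Answer: 4 8 3 0

Derivation:
Op 1: inc R0 by 4 -> R0=(4,0,0,0) value=4
Op 2: merge R1<->R3 -> R1=(0,0,0,0) R3=(0,0,0,0)
Op 3: inc R1 by 3 -> R1=(0,3,0,0) value=3
Op 4: merge R3<->R0 -> R3=(4,0,0,0) R0=(4,0,0,0)
Op 5: merge R3<->R2 -> R3=(4,0,0,0) R2=(4,0,0,0)
Op 6: inc R0 by 1 -> R0=(5,0,0,0) value=5
Op 7: inc R2 by 3 -> R2=(4,0,3,0) value=7
Op 8: inc R0 by 5 -> R0=(10,0,0,0) value=10
Op 9: inc R1 by 5 -> R1=(0,8,0,0) value=8
Op 10: inc R0 by 3 -> R0=(13,0,0,0) value=13
Op 11: merge R1<->R2 -> R1=(4,8,3,0) R2=(4,8,3,0)
Op 12: merge R1<->R0 -> R1=(13,8,3,0) R0=(13,8,3,0)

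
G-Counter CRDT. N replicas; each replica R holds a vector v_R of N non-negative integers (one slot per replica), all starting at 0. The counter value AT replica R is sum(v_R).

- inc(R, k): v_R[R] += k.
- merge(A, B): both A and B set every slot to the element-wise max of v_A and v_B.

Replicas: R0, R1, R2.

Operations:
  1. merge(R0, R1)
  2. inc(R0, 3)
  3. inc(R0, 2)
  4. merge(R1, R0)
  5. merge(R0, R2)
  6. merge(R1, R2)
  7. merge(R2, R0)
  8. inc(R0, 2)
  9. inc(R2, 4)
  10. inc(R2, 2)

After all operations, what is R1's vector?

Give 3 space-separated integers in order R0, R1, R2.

Answer: 5 0 0

Derivation:
Op 1: merge R0<->R1 -> R0=(0,0,0) R1=(0,0,0)
Op 2: inc R0 by 3 -> R0=(3,0,0) value=3
Op 3: inc R0 by 2 -> R0=(5,0,0) value=5
Op 4: merge R1<->R0 -> R1=(5,0,0) R0=(5,0,0)
Op 5: merge R0<->R2 -> R0=(5,0,0) R2=(5,0,0)
Op 6: merge R1<->R2 -> R1=(5,0,0) R2=(5,0,0)
Op 7: merge R2<->R0 -> R2=(5,0,0) R0=(5,0,0)
Op 8: inc R0 by 2 -> R0=(7,0,0) value=7
Op 9: inc R2 by 4 -> R2=(5,0,4) value=9
Op 10: inc R2 by 2 -> R2=(5,0,6) value=11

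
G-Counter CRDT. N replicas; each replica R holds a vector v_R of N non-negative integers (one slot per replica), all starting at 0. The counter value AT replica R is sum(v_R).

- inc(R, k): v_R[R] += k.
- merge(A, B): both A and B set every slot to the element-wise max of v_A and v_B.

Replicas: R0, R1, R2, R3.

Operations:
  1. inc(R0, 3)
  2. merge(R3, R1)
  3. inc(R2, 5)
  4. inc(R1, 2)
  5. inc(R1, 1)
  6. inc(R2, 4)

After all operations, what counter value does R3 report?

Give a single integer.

Answer: 0

Derivation:
Op 1: inc R0 by 3 -> R0=(3,0,0,0) value=3
Op 2: merge R3<->R1 -> R3=(0,0,0,0) R1=(0,0,0,0)
Op 3: inc R2 by 5 -> R2=(0,0,5,0) value=5
Op 4: inc R1 by 2 -> R1=(0,2,0,0) value=2
Op 5: inc R1 by 1 -> R1=(0,3,0,0) value=3
Op 6: inc R2 by 4 -> R2=(0,0,9,0) value=9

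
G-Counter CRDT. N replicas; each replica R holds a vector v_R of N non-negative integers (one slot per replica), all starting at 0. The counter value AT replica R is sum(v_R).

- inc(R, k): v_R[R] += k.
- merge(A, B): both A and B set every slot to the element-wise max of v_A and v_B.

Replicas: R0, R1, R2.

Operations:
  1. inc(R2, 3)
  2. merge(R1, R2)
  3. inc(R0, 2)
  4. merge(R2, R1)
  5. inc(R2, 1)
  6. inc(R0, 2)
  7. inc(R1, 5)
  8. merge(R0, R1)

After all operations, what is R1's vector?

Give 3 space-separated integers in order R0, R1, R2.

Op 1: inc R2 by 3 -> R2=(0,0,3) value=3
Op 2: merge R1<->R2 -> R1=(0,0,3) R2=(0,0,3)
Op 3: inc R0 by 2 -> R0=(2,0,0) value=2
Op 4: merge R2<->R1 -> R2=(0,0,3) R1=(0,0,3)
Op 5: inc R2 by 1 -> R2=(0,0,4) value=4
Op 6: inc R0 by 2 -> R0=(4,0,0) value=4
Op 7: inc R1 by 5 -> R1=(0,5,3) value=8
Op 8: merge R0<->R1 -> R0=(4,5,3) R1=(4,5,3)

Answer: 4 5 3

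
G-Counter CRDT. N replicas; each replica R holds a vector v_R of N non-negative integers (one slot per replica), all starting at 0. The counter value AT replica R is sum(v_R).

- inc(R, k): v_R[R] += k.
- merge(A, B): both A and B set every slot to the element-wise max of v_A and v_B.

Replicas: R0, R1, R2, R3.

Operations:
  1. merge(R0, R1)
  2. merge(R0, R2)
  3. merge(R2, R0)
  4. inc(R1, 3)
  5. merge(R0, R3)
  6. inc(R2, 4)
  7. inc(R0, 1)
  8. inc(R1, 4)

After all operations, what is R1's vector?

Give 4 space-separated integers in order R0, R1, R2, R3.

Op 1: merge R0<->R1 -> R0=(0,0,0,0) R1=(0,0,0,0)
Op 2: merge R0<->R2 -> R0=(0,0,0,0) R2=(0,0,0,0)
Op 3: merge R2<->R0 -> R2=(0,0,0,0) R0=(0,0,0,0)
Op 4: inc R1 by 3 -> R1=(0,3,0,0) value=3
Op 5: merge R0<->R3 -> R0=(0,0,0,0) R3=(0,0,0,0)
Op 6: inc R2 by 4 -> R2=(0,0,4,0) value=4
Op 7: inc R0 by 1 -> R0=(1,0,0,0) value=1
Op 8: inc R1 by 4 -> R1=(0,7,0,0) value=7

Answer: 0 7 0 0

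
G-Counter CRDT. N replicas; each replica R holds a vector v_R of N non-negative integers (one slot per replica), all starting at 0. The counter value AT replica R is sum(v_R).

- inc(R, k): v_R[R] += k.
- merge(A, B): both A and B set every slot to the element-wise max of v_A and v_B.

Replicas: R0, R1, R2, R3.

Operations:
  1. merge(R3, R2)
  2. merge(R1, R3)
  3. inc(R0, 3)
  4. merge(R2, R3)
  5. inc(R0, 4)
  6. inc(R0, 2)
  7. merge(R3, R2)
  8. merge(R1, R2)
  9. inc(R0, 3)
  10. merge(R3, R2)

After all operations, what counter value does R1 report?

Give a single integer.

Op 1: merge R3<->R2 -> R3=(0,0,0,0) R2=(0,0,0,0)
Op 2: merge R1<->R3 -> R1=(0,0,0,0) R3=(0,0,0,0)
Op 3: inc R0 by 3 -> R0=(3,0,0,0) value=3
Op 4: merge R2<->R3 -> R2=(0,0,0,0) R3=(0,0,0,0)
Op 5: inc R0 by 4 -> R0=(7,0,0,0) value=7
Op 6: inc R0 by 2 -> R0=(9,0,0,0) value=9
Op 7: merge R3<->R2 -> R3=(0,0,0,0) R2=(0,0,0,0)
Op 8: merge R1<->R2 -> R1=(0,0,0,0) R2=(0,0,0,0)
Op 9: inc R0 by 3 -> R0=(12,0,0,0) value=12
Op 10: merge R3<->R2 -> R3=(0,0,0,0) R2=(0,0,0,0)

Answer: 0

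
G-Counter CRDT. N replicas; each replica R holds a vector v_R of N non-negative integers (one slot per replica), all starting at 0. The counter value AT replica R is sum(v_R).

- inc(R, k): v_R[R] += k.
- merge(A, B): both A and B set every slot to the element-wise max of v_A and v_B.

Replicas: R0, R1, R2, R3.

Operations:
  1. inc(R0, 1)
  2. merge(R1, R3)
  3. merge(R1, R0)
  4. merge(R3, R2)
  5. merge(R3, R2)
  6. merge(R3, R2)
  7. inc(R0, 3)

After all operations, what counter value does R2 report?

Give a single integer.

Op 1: inc R0 by 1 -> R0=(1,0,0,0) value=1
Op 2: merge R1<->R3 -> R1=(0,0,0,0) R3=(0,0,0,0)
Op 3: merge R1<->R0 -> R1=(1,0,0,0) R0=(1,0,0,0)
Op 4: merge R3<->R2 -> R3=(0,0,0,0) R2=(0,0,0,0)
Op 5: merge R3<->R2 -> R3=(0,0,0,0) R2=(0,0,0,0)
Op 6: merge R3<->R2 -> R3=(0,0,0,0) R2=(0,0,0,0)
Op 7: inc R0 by 3 -> R0=(4,0,0,0) value=4

Answer: 0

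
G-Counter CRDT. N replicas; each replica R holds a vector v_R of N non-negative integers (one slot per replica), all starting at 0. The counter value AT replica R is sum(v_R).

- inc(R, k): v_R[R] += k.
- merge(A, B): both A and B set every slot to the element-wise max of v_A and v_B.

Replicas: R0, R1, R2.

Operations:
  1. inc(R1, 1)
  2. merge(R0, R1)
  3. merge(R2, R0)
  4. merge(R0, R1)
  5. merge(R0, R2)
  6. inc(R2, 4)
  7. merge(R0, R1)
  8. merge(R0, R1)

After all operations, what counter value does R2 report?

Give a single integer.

Answer: 5

Derivation:
Op 1: inc R1 by 1 -> R1=(0,1,0) value=1
Op 2: merge R0<->R1 -> R0=(0,1,0) R1=(0,1,0)
Op 3: merge R2<->R0 -> R2=(0,1,0) R0=(0,1,0)
Op 4: merge R0<->R1 -> R0=(0,1,0) R1=(0,1,0)
Op 5: merge R0<->R2 -> R0=(0,1,0) R2=(0,1,0)
Op 6: inc R2 by 4 -> R2=(0,1,4) value=5
Op 7: merge R0<->R1 -> R0=(0,1,0) R1=(0,1,0)
Op 8: merge R0<->R1 -> R0=(0,1,0) R1=(0,1,0)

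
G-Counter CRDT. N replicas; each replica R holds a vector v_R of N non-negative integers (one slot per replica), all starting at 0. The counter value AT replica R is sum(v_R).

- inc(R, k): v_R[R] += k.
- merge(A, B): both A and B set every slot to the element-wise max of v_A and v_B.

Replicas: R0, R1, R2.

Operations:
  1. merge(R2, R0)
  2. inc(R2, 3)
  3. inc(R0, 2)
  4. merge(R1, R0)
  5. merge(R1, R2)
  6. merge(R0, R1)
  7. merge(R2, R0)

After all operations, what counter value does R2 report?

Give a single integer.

Answer: 5

Derivation:
Op 1: merge R2<->R0 -> R2=(0,0,0) R0=(0,0,0)
Op 2: inc R2 by 3 -> R2=(0,0,3) value=3
Op 3: inc R0 by 2 -> R0=(2,0,0) value=2
Op 4: merge R1<->R0 -> R1=(2,0,0) R0=(2,0,0)
Op 5: merge R1<->R2 -> R1=(2,0,3) R2=(2,0,3)
Op 6: merge R0<->R1 -> R0=(2,0,3) R1=(2,0,3)
Op 7: merge R2<->R0 -> R2=(2,0,3) R0=(2,0,3)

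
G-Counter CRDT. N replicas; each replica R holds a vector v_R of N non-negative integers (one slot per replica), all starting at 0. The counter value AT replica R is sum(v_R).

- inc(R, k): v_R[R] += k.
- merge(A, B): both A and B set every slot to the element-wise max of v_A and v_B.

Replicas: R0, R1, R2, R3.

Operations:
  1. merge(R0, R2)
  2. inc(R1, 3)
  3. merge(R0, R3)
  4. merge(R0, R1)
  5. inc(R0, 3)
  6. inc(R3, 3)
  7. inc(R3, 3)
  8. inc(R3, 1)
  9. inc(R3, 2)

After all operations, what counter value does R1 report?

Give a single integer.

Answer: 3

Derivation:
Op 1: merge R0<->R2 -> R0=(0,0,0,0) R2=(0,0,0,0)
Op 2: inc R1 by 3 -> R1=(0,3,0,0) value=3
Op 3: merge R0<->R3 -> R0=(0,0,0,0) R3=(0,0,0,0)
Op 4: merge R0<->R1 -> R0=(0,3,0,0) R1=(0,3,0,0)
Op 5: inc R0 by 3 -> R0=(3,3,0,0) value=6
Op 6: inc R3 by 3 -> R3=(0,0,0,3) value=3
Op 7: inc R3 by 3 -> R3=(0,0,0,6) value=6
Op 8: inc R3 by 1 -> R3=(0,0,0,7) value=7
Op 9: inc R3 by 2 -> R3=(0,0,0,9) value=9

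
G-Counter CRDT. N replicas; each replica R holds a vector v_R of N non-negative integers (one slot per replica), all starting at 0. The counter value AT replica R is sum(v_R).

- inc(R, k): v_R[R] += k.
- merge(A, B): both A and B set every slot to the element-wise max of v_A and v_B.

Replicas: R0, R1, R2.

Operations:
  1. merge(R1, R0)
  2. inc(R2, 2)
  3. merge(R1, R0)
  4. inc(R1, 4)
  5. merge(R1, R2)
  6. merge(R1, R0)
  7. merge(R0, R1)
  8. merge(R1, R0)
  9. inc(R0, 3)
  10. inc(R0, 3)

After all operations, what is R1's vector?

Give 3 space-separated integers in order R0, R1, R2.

Op 1: merge R1<->R0 -> R1=(0,0,0) R0=(0,0,0)
Op 2: inc R2 by 2 -> R2=(0,0,2) value=2
Op 3: merge R1<->R0 -> R1=(0,0,0) R0=(0,0,0)
Op 4: inc R1 by 4 -> R1=(0,4,0) value=4
Op 5: merge R1<->R2 -> R1=(0,4,2) R2=(0,4,2)
Op 6: merge R1<->R0 -> R1=(0,4,2) R0=(0,4,2)
Op 7: merge R0<->R1 -> R0=(0,4,2) R1=(0,4,2)
Op 8: merge R1<->R0 -> R1=(0,4,2) R0=(0,4,2)
Op 9: inc R0 by 3 -> R0=(3,4,2) value=9
Op 10: inc R0 by 3 -> R0=(6,4,2) value=12

Answer: 0 4 2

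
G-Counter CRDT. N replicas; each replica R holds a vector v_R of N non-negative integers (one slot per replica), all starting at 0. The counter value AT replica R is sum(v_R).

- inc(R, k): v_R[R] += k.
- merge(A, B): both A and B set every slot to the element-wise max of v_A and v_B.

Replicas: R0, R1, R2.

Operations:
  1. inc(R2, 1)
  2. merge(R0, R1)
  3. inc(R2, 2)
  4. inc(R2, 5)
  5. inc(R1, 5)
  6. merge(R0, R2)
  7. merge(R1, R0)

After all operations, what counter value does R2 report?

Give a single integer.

Answer: 8

Derivation:
Op 1: inc R2 by 1 -> R2=(0,0,1) value=1
Op 2: merge R0<->R1 -> R0=(0,0,0) R1=(0,0,0)
Op 3: inc R2 by 2 -> R2=(0,0,3) value=3
Op 4: inc R2 by 5 -> R2=(0,0,8) value=8
Op 5: inc R1 by 5 -> R1=(0,5,0) value=5
Op 6: merge R0<->R2 -> R0=(0,0,8) R2=(0,0,8)
Op 7: merge R1<->R0 -> R1=(0,5,8) R0=(0,5,8)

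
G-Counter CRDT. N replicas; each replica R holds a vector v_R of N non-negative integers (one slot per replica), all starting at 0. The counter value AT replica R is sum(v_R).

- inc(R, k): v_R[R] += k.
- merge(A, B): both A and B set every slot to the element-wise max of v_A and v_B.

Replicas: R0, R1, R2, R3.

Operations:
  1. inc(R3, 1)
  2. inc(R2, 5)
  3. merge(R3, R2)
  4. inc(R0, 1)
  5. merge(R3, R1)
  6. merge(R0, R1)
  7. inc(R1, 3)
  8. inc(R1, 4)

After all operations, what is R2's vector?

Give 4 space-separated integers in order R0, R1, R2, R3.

Op 1: inc R3 by 1 -> R3=(0,0,0,1) value=1
Op 2: inc R2 by 5 -> R2=(0,0,5,0) value=5
Op 3: merge R3<->R2 -> R3=(0,0,5,1) R2=(0,0,5,1)
Op 4: inc R0 by 1 -> R0=(1,0,0,0) value=1
Op 5: merge R3<->R1 -> R3=(0,0,5,1) R1=(0,0,5,1)
Op 6: merge R0<->R1 -> R0=(1,0,5,1) R1=(1,0,5,1)
Op 7: inc R1 by 3 -> R1=(1,3,5,1) value=10
Op 8: inc R1 by 4 -> R1=(1,7,5,1) value=14

Answer: 0 0 5 1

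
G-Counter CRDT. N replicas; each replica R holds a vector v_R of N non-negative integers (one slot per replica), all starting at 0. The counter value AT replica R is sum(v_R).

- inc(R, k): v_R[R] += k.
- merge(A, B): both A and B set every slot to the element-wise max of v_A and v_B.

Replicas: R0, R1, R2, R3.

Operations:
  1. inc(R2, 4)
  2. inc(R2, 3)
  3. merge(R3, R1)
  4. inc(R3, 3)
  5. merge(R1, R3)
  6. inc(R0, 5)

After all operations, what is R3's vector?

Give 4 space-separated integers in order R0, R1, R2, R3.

Op 1: inc R2 by 4 -> R2=(0,0,4,0) value=4
Op 2: inc R2 by 3 -> R2=(0,0,7,0) value=7
Op 3: merge R3<->R1 -> R3=(0,0,0,0) R1=(0,0,0,0)
Op 4: inc R3 by 3 -> R3=(0,0,0,3) value=3
Op 5: merge R1<->R3 -> R1=(0,0,0,3) R3=(0,0,0,3)
Op 6: inc R0 by 5 -> R0=(5,0,0,0) value=5

Answer: 0 0 0 3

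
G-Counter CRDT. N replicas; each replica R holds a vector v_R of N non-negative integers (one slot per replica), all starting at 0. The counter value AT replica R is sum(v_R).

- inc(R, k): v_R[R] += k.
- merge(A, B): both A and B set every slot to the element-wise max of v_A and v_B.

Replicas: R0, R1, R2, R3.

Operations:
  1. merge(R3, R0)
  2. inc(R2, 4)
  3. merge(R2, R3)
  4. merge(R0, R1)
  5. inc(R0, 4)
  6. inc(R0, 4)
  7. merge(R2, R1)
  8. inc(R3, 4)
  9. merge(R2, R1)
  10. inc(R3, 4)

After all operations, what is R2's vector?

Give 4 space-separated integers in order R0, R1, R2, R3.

Op 1: merge R3<->R0 -> R3=(0,0,0,0) R0=(0,0,0,0)
Op 2: inc R2 by 4 -> R2=(0,0,4,0) value=4
Op 3: merge R2<->R3 -> R2=(0,0,4,0) R3=(0,0,4,0)
Op 4: merge R0<->R1 -> R0=(0,0,0,0) R1=(0,0,0,0)
Op 5: inc R0 by 4 -> R0=(4,0,0,0) value=4
Op 6: inc R0 by 4 -> R0=(8,0,0,0) value=8
Op 7: merge R2<->R1 -> R2=(0,0,4,0) R1=(0,0,4,0)
Op 8: inc R3 by 4 -> R3=(0,0,4,4) value=8
Op 9: merge R2<->R1 -> R2=(0,0,4,0) R1=(0,0,4,0)
Op 10: inc R3 by 4 -> R3=(0,0,4,8) value=12

Answer: 0 0 4 0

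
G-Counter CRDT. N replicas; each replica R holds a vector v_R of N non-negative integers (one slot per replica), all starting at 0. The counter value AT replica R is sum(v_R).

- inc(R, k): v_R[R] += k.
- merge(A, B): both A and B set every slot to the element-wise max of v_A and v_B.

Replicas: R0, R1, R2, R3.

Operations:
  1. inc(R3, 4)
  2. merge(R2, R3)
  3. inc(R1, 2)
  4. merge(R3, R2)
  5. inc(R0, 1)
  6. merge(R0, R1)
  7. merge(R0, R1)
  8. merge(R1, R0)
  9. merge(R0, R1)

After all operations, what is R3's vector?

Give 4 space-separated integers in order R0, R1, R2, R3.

Op 1: inc R3 by 4 -> R3=(0,0,0,4) value=4
Op 2: merge R2<->R3 -> R2=(0,0,0,4) R3=(0,0,0,4)
Op 3: inc R1 by 2 -> R1=(0,2,0,0) value=2
Op 4: merge R3<->R2 -> R3=(0,0,0,4) R2=(0,0,0,4)
Op 5: inc R0 by 1 -> R0=(1,0,0,0) value=1
Op 6: merge R0<->R1 -> R0=(1,2,0,0) R1=(1,2,0,0)
Op 7: merge R0<->R1 -> R0=(1,2,0,0) R1=(1,2,0,0)
Op 8: merge R1<->R0 -> R1=(1,2,0,0) R0=(1,2,0,0)
Op 9: merge R0<->R1 -> R0=(1,2,0,0) R1=(1,2,0,0)

Answer: 0 0 0 4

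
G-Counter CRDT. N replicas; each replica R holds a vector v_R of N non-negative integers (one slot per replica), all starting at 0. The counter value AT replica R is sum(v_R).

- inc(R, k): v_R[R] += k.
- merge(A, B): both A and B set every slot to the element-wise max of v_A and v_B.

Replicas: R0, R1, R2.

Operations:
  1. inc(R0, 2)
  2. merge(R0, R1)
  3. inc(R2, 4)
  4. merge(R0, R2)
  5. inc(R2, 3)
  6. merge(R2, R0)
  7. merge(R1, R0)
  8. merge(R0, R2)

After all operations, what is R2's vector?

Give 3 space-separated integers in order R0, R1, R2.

Op 1: inc R0 by 2 -> R0=(2,0,0) value=2
Op 2: merge R0<->R1 -> R0=(2,0,0) R1=(2,0,0)
Op 3: inc R2 by 4 -> R2=(0,0,4) value=4
Op 4: merge R0<->R2 -> R0=(2,0,4) R2=(2,0,4)
Op 5: inc R2 by 3 -> R2=(2,0,7) value=9
Op 6: merge R2<->R0 -> R2=(2,0,7) R0=(2,0,7)
Op 7: merge R1<->R0 -> R1=(2,0,7) R0=(2,0,7)
Op 8: merge R0<->R2 -> R0=(2,0,7) R2=(2,0,7)

Answer: 2 0 7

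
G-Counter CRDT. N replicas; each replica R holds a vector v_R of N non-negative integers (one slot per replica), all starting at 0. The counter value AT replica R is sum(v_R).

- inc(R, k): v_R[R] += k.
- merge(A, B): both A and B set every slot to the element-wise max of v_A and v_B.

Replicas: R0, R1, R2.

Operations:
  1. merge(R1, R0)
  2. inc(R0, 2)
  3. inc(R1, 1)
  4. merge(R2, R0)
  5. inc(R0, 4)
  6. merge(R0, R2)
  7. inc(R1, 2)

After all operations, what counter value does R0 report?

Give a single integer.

Answer: 6

Derivation:
Op 1: merge R1<->R0 -> R1=(0,0,0) R0=(0,0,0)
Op 2: inc R0 by 2 -> R0=(2,0,0) value=2
Op 3: inc R1 by 1 -> R1=(0,1,0) value=1
Op 4: merge R2<->R0 -> R2=(2,0,0) R0=(2,0,0)
Op 5: inc R0 by 4 -> R0=(6,0,0) value=6
Op 6: merge R0<->R2 -> R0=(6,0,0) R2=(6,0,0)
Op 7: inc R1 by 2 -> R1=(0,3,0) value=3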